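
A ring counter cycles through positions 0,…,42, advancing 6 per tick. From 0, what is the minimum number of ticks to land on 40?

21

The inverse of 6 mod 43 is 36 (since 6·36 = 216 ≡ 1).
Multiplying both sides by 36: x ≡ 36·40 = 1440 ≡ 21 (mod 43).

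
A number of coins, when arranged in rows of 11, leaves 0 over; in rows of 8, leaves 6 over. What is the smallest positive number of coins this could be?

x ≡ 6 (mod 8) gives x ∈ {6, 14, 22}.
The first of these with x mod 11 = 0 is 22.

22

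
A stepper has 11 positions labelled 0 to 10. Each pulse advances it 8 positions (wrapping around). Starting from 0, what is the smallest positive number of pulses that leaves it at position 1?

7

11 = 1·8 + 3
8 = 2·3 + 2
3 = 1·2 + 1
2 = 2·1 + 0
Back-substituting gives 8·7 ≡ 1 (mod 11).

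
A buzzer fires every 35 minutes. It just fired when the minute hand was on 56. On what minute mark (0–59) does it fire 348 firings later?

56

348·35 = 12180.
12180 − 203·60 = 0, so 12180 ≡ 0 (mod 60).
(56 + 0) mod 60 = 56.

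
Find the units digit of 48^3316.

The units digit of 48^n cycles with period 4: 8, 4, 2, 6, …
3316 leaves remainder 0 on division by 4, so 48^3316 ends in 6.

6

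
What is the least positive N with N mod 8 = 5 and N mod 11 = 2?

Since 11·3 ≡ 1 (mod 8), take x = 2 + 11·((5−2)·3 mod 8) = 2 + 11·1 = 13.
Check: 13 mod 8 = 5, 13 mod 11 = 2.

13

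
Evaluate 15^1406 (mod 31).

Successive squares of 15 mod 31: 15^1≡15, 15^2≡8, 15^4≡2, 15^8≡4, 15^16≡16, 15^32≡8, 15^64≡2, 15^128≡4, 15^256≡16, 15^512≡8, 15^1024≡2.
1406 = 2 + 4 + 8 + 16 + 32 + 64 + 256 + 1024, so 15^1406 ≡ 8·2·4·16·8·2·16·2 ≡ 16 (mod 31).

16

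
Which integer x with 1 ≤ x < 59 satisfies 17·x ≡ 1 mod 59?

7

17·7 = 119 = 2·59 + 1, so 17⁻¹ ≡ 7 (mod 59).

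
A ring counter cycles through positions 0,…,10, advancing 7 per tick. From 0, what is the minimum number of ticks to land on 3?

The inverse of 7 mod 11 is 8 (since 7·8 = 56 ≡ 1).
So x ≡ 8·3 = 24 ≡ 2 (mod 11).

2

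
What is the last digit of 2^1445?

Powers of 2 mod 10 repeat with period 4: 2, 4, 8, 6.
1445 leaves remainder 1 on division by 4, so 2^1445 ends in 2.

2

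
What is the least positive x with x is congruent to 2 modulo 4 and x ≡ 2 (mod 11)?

2

x ≡ 2 (mod 4) gives x ∈ {2}.
The first of these with x mod 11 = 2 is 2.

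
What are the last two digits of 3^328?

61

Successive squares of 3 mod 100: 3^1≡3, 3^2≡9, 3^4≡81, 3^8≡61, 3^16≡21, 3^32≡41, 3^64≡81, 3^128≡61, 3^256≡21.
328 = 8 + 64 + 256, so 3^328 ≡ 61·81·21 ≡ 61 (mod 100).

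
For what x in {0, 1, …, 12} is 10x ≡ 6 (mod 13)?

10⁻¹ ≡ 4 (mod 13) because 10·4 = 40 = 3·13 + 1.
So x ≡ 4·6 = 24 ≡ 11 (mod 13).

11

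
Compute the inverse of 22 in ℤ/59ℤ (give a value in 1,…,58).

22·51 = 1122 = 19·59 + 1, so 22⁻¹ ≡ 51 (mod 59).

51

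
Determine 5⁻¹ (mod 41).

41 = 8·5 + 1
5 = 5·1 + 0
Back-substituting gives 5·33 ≡ 1 (mod 41).

33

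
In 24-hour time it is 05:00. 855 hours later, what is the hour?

Dividing 855 by 24 gives quotient 35 and remainder 15.
(5 + 15) mod 24 = 20.

20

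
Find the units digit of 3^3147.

7

The units digit of 3^n cycles with period 4: 3, 9, 7, 1, …
3147 leaves remainder 3 on division by 4, so 3^3147 ends in 7.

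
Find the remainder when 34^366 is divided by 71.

Successive squares of 34 mod 71: 34^1≡34, 34^2≡20, 34^4≡45, 34^8≡37, 34^16≡20, 34^32≡45, 34^64≡37, 34^128≡20, 34^256≡45.
Since 366 = 2 + 4 + 8 + 32 + 64 + 256 in binary, 34^366 ≡ 20·45·37·45·37·45 ≡ 20 (mod 71).

20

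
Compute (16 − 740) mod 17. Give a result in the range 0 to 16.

7

Dividing 740 by 17 gives quotient 43 and remainder 9.
(16 − 9) mod 17 = 7.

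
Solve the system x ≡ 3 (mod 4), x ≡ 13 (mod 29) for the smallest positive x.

71

x ≡ 3 (mod 4) gives x ∈ {3, 7, 11, 15, 19, 23, 27, 31, …}.
The first of these with x mod 29 = 13 is 71.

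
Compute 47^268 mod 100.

61

Successive squares of 47 mod 100: 47^1≡47, 47^2≡9, 47^4≡81, 47^8≡61, 47^16≡21, 47^32≡41, 47^64≡81, 47^128≡61, 47^256≡21.
Since 268 = 4 + 8 + 256 in binary, 47^268 ≡ 81·61·21 ≡ 61 (mod 100).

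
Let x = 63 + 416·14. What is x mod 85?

22

416·14 = 5824.
5824 mod 85 = 44 (since 68·85 = 5780).
(63 + 44) mod 85 = 22.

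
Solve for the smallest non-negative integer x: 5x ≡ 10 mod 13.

2

5⁻¹ ≡ 8 (mod 13) because 5·8 = 40 = 3·13 + 1.
So x ≡ 8·10 = 80 ≡ 2 (mod 13).
Check: 5·2 = 10 = 0·13 + 10.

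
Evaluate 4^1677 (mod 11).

Square-and-reduce mod 11: 4^1≡4, 4^2≡5, 4^4≡3, 4^8≡9, 4^16≡4, 4^32≡5, 4^64≡3, 4^128≡9, 4^256≡4, 4^512≡5, 4^1024≡3.
1677 = 1 + 4 + 8 + 128 + 512 + 1024, so 4^1677 ≡ 4·3·9·9·5·3 ≡ 5 (mod 11).

5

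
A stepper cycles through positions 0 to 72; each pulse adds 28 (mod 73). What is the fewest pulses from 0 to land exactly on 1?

73 = 2·28 + 17
28 = 1·17 + 11
17 = 1·11 + 6
11 = 1·6 + 5
6 = 1·5 + 1
5 = 5·1 + 0
Back-substituting gives 28·60 ≡ 1 (mod 73).

60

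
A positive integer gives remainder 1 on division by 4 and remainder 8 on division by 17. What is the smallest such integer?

25

x ≡ 1 (mod 4) gives x ∈ {1, 5, 9, 13, 17, 21, 25}.
The first of these with x mod 17 = 8 is 25.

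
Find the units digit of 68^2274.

Powers of 8 mod 10 repeat with period 4: 8, 4, 2, 6.
2274 mod 4 = 2, so the last digit matches 8^2 = 4.

4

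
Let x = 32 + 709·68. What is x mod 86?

709·68 = 48212.
48212 − 560·86 = 52, so 48212 ≡ 52 (mod 86).
(32 + 52) mod 86 = 84.

84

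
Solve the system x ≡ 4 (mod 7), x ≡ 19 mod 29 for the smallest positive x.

193

x ≡ 4 (mod 7) gives x ∈ {4, 11, 18, 25, 32, 39, 46, 53, …}.
The first of these with x mod 29 = 19 is 193.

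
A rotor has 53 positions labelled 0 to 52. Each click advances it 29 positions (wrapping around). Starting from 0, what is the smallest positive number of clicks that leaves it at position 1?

11

53 = 1·29 + 24
29 = 1·24 + 5
24 = 4·5 + 4
5 = 1·4 + 1
4 = 4·1 + 0
Back-substituting gives 29·11 ≡ 1 (mod 53).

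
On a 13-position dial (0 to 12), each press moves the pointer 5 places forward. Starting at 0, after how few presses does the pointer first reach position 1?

8

5⁻¹ ≡ 8 (mod 13) because 5·8 = 40 = 3·13 + 1.
Multiplying both sides by 8: x ≡ 8·1 = 8 ≡ 8 (mod 13).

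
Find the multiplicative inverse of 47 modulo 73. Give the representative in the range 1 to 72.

73 = 1·47 + 26
47 = 1·26 + 21
26 = 1·21 + 5
21 = 4·5 + 1
5 = 5·1 + 0
Back-substituting gives 47·14 ≡ 1 (mod 73).

14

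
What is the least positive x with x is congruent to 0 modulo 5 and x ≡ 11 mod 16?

75

Since 16·1 ≡ 1 (mod 5), take x = 11 + 16·((0−11)·1 mod 5) = 11 + 16·4 = 75.
Check: 75 mod 5 = 0, 75 mod 16 = 11.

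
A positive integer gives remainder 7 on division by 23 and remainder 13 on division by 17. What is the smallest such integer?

x ≡ 13 (mod 17) gives x ∈ {13, 30}.
The first of these with x mod 23 = 7 is 30.

30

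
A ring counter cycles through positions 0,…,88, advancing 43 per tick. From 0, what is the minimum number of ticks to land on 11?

43⁻¹ ≡ 29 (mod 89) because 43·29 = 1247 = 14·89 + 1.
So x ≡ 29·11 = 319 ≡ 52 (mod 89).

52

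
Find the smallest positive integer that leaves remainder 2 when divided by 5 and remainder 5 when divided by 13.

57

x ≡ 2 (mod 5) gives x ∈ {2, 7, 12, 17, 22, 27, 32, 37, …}.
The first of these with x mod 13 = 5 is 57.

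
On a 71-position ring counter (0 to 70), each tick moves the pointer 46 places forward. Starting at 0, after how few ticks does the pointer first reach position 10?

46⁻¹ ≡ 17 (mod 71) because 46·17 = 782 = 11·71 + 1.
So x ≡ 17·10 = 170 ≡ 28 (mod 71).
Check: 46·28 = 1288 = 18·71 + 10.

28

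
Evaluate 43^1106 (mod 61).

Square-and-reduce mod 61: 43^1≡43, 43^2≡19, 43^4≡56, 43^8≡25, 43^16≡15, 43^32≡42, 43^64≡56, 43^128≡25, 43^256≡15, 43^512≡42, 43^1024≡56.
Since 1106 = 2 + 16 + 64 + 1024 in binary, 43^1106 ≡ 19·15·56·56 ≡ 49 (mod 61).

49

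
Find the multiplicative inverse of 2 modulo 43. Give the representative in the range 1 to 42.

43 = 21·2 + 1
2 = 2·1 + 0
Back-substituting gives 2·22 ≡ 1 (mod 43).

22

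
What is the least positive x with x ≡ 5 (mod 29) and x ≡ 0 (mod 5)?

5

x ≡ 0 (mod 5) gives x ∈ {0, 5}.
The first of these with x mod 29 = 5 is 5.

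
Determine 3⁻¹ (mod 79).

53

3·53 = 159 = 2·79 + 1, so 3⁻¹ ≡ 53 (mod 79).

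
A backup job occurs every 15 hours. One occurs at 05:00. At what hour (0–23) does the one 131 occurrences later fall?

2

131·15 = 1965.
1965 = 81·24 + 21, so 1965 mod 24 = 21.
(5 + 21) mod 24 = 2.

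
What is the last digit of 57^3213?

7

Last digits of 7^n: 7, 9, 3, 1 (period 4).
3213 mod 4 = 1, so the last digit matches 7^1 = 7.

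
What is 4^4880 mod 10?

6

The units digit of 4^n cycles with period 2: 4, 6, …
4880 leaves remainder 0 on division by 2, so 4^4880 ends in 6.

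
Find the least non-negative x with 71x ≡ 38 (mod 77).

45

71⁻¹ ≡ 64 (mod 77) because 71·64 = 4544 = 59·77 + 1.
Multiplying both sides by 64: x ≡ 64·38 = 2432 ≡ 45 (mod 77).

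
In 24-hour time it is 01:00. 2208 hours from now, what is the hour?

2208 = 92·24 + 0, so 2208 mod 24 = 0.
(1 + 0) mod 24 = 1.

1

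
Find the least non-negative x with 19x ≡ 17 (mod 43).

19⁻¹ ≡ 34 (mod 43) because 19·34 = 646 = 15·43 + 1.
So x ≡ 34·17 = 578 ≡ 19 (mod 43).

19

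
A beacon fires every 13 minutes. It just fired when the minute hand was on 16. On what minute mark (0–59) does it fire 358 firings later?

50

358·13 = 4654.
4654 = 77·60 + 34, so 4654 mod 60 = 34.
(16 + 34) mod 60 = 50.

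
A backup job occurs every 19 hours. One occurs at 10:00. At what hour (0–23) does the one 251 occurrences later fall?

251·19 = 4769.
4769 − 198·24 = 17, so 4769 ≡ 17 (mod 24).
(10 + 17) mod 24 = 3.

3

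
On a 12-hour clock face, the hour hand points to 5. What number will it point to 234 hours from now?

234 − 19·12 = 6, so 234 ≡ 6 (mod 12).
5 + 6 → 11 on a 12-hour dial.

11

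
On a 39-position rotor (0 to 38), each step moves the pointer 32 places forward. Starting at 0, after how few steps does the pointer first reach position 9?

32⁻¹ ≡ 11 (mod 39) because 32·11 = 352 = 9·39 + 1.
So x ≡ 11·9 = 99 ≡ 21 (mod 39).

21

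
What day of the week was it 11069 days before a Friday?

Dividing 11069 by 7 gives quotient 1581 and remainder 2.
Friday − 2 days → Wednesday.

Wednesday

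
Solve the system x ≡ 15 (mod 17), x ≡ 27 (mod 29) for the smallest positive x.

491

x ≡ 15 (mod 17) gives x ∈ {15, 32, 49, 66, 83, 100, 117, 134, …}.
The first of these with x mod 29 = 27 is 491.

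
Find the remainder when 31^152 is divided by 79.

36

By repeated squaring mod 79: 31^1≡31, 31^2≡13, 31^4≡11, 31^8≡42, 31^16≡26, 31^32≡44, 31^64≡40, 31^128≡20.
152 = 8 + 16 + 128, so 31^152 ≡ 42·26·20 ≡ 36 (mod 79).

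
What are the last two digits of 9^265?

Square-and-reduce mod 100: 9^1≡9, 9^2≡81, 9^4≡61, 9^8≡21, 9^16≡41, 9^32≡81, 9^64≡61, 9^128≡21, 9^256≡41.
265 = 1 + 8 + 256, so 9^265 ≡ 9·21·41 ≡ 49 (mod 100).

49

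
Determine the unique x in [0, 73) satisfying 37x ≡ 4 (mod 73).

8

37⁻¹ ≡ 2 (mod 73) because 37·2 = 74 = 1·73 + 1.
So x ≡ 2·4 = 8 ≡ 8 (mod 73).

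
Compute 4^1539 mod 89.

67

Successive squares of 4 mod 89: 4^1≡4, 4^2≡16, 4^4≡78, 4^8≡32, 4^16≡45, 4^32≡67, 4^64≡39, 4^128≡8, 4^256≡64, 4^512≡2, 4^1024≡4.
1539 = 1 + 2 + 512 + 1024, so 4^1539 ≡ 4·16·2·4 ≡ 67 (mod 89).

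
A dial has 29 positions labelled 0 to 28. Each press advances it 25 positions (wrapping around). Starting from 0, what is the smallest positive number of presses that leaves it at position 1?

7

29 = 1·25 + 4
25 = 6·4 + 1
4 = 4·1 + 0
Back-substituting gives 25·7 ≡ 1 (mod 29).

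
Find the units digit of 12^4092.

Last digits of 2^n: 2, 4, 8, 6 (period 4).
4092 leaves remainder 0 on division by 4, so 12^4092 ends in 6.

6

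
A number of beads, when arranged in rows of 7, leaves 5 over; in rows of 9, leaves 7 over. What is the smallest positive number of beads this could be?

Since 9·4 ≡ 1 (mod 7), take x = 7 + 9·((5−7)·4 mod 7) = 7 + 9·6 = 61.
Check: 61 mod 7 = 5, 61 mod 9 = 7.

61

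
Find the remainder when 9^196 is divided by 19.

4

Successive squares of 9 mod 19: 9^1≡9, 9^2≡5, 9^4≡6, 9^8≡17, 9^16≡4, 9^32≡16, 9^64≡9, 9^128≡5.
196 = 4 + 64 + 128, so 9^196 ≡ 6·9·5 ≡ 4 (mod 19).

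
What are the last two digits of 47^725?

By repeated squaring mod 100: 47^1≡47, 47^2≡9, 47^4≡81, 47^8≡61, 47^16≡21, 47^32≡41, 47^64≡81, 47^128≡61, 47^256≡21, 47^512≡41.
725 = 1 + 4 + 16 + 64 + 128 + 512, so 47^725 ≡ 47·81·21·81·61·41 ≡ 7 (mod 100).

07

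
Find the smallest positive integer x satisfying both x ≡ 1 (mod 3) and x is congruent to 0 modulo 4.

x ≡ 1 (mod 3) gives x ∈ {1, 4}.
The first of these with x mod 4 = 0 is 4.

4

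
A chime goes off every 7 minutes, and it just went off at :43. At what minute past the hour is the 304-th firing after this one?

11

304·7 = 2128.
2128 mod 60 = 28 (since 35·60 = 2100).
(43 + 28) mod 60 = 11.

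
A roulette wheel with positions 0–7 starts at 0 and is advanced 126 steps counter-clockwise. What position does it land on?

Dividing 126 by 8 gives quotient 15 and remainder 6.
(0 − 6) mod 8 = 2.

2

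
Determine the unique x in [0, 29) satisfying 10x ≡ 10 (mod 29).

1

10⁻¹ ≡ 3 (mod 29) because 10·3 = 30 = 1·29 + 1.
So x ≡ 3·10 = 30 ≡ 1 (mod 29).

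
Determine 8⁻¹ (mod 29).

11

29 = 3·8 + 5
8 = 1·5 + 3
5 = 1·3 + 2
3 = 1·2 + 1
2 = 2·1 + 0
Back-substituting gives 8·11 ≡ 1 (mod 29).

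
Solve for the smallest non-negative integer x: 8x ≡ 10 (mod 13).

8⁻¹ ≡ 5 (mod 13) because 8·5 = 40 = 3·13 + 1.
Multiplying both sides by 5: x ≡ 5·10 = 50 ≡ 11 (mod 13).

11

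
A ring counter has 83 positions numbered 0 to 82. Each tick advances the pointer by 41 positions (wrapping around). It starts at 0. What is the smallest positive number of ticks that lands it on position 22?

39

41⁻¹ ≡ 81 (mod 83) because 41·81 = 3321 = 40·83 + 1.
Multiplying both sides by 81: x ≡ 81·22 = 1782 ≡ 39 (mod 83).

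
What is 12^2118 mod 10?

4

Powers of 2 mod 10 repeat with period 4: 2, 4, 8, 6.
2118 leaves remainder 2 on division by 4, so 12^2118 ends in 4.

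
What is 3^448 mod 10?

The units digit of 3^n cycles with period 4: 3, 9, 7, 1, …
448 leaves remainder 0 on division by 4, so 3^448 ends in 1.

1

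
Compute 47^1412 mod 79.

By repeated squaring mod 79: 47^1≡47, 47^2≡76, 47^4≡9, 47^8≡2, 47^16≡4, 47^32≡16, 47^64≡19, 47^128≡45, 47^256≡50, 47^512≡51, 47^1024≡73.
1412 = 4 + 128 + 256 + 1024, so 47^1412 ≡ 9·45·50·73 ≡ 2 (mod 79).

2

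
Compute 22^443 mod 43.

32

By repeated squaring mod 43: 22^1≡22, 22^2≡11, 22^4≡35, 22^8≡21, 22^16≡11, 22^32≡35, 22^64≡21, 22^128≡11, 22^256≡35.
443 = 1 + 2 + 8 + 16 + 32 + 128 + 256, so 22^443 ≡ 22·11·21·11·35·11·35 ≡ 32 (mod 43).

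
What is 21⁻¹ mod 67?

16

67 = 3·21 + 4
21 = 5·4 + 1
4 = 4·1 + 0
Back-substituting gives 21·16 ≡ 1 (mod 67).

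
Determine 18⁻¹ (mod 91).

91 = 5·18 + 1
18 = 18·1 + 0
Back-substituting gives 18·86 ≡ 1 (mod 91).

86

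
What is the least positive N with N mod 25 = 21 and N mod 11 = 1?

Since 11·16 ≡ 1 (mod 25), take x = 1 + 11·((21−1)·16 mod 25) = 1 + 11·20 = 221.
Check: 221 mod 25 = 21, 221 mod 11 = 1.

221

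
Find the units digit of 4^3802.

The units digit of 4^n cycles with period 2: 4, 6, …
3802 mod 2 = 0, so the last digit matches 4^2 = 6.

6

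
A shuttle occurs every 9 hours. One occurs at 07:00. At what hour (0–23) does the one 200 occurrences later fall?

200·9 = 1800.
1800 mod 24 = 0 (since 75·24 = 1800).
(7 + 0) mod 24 = 7.

7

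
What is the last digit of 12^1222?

4

Powers of 2 mod 10 repeat with period 4: 2, 4, 8, 6.
1222 leaves remainder 2 on division by 4, so 12^1222 ends in 4.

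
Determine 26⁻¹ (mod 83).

16

26·16 = 416 = 5·83 + 1, so 26⁻¹ ≡ 16 (mod 83).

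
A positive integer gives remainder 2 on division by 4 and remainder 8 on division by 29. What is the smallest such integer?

66

x ≡ 2 (mod 4) gives x ∈ {2, 6, 10, 14, 18, 22, 26, 30, …}.
The first of these with x mod 29 = 8 is 66.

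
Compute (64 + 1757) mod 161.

50

Dividing 1757 by 161 gives quotient 10 and remainder 147.
(64 + 147) mod 161 = 50.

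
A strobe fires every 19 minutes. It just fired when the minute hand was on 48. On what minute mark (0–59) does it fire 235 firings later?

235·19 = 4465.
4465 mod 60 = 25 (since 74·60 = 4440).
(48 + 25) mod 60 = 13.

13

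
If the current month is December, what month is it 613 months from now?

613 − 51·12 = 1, so 613 ≡ 1 (mod 12).
December + 1 month → January.

January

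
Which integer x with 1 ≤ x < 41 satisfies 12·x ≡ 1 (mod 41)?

24

41 = 3·12 + 5
12 = 2·5 + 2
5 = 2·2 + 1
2 = 2·1 + 0
Back-substituting gives 12·24 ≡ 1 (mod 41).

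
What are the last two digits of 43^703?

07

By repeated squaring mod 100: 43^1≡43, 43^2≡49, 43^4≡1, 43^8≡1, 43^16≡1, 43^32≡1, 43^64≡1, 43^128≡1, 43^256≡1, 43^512≡1.
Since 703 = 1 + 2 + 4 + 8 + 16 + 32 + 128 + 512 in binary, 43^703 ≡ 43·49·1·1·1·1·1·1 ≡ 7 (mod 100).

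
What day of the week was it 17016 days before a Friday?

Saturday

17016 − 2430·7 = 6, so 17016 ≡ 6 (mod 7).
Friday − 6 days → Saturday.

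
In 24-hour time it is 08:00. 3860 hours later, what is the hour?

4

Dividing 3860 by 24 gives quotient 160 and remainder 20.
(8 + 20) mod 24 = 4.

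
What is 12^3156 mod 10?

6

The units digit of 12^n cycles with period 4: 2, 4, 8, 6, …
3156 mod 4 = 0, so the last digit matches 2^4 = 6.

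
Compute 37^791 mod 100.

13

Square-and-reduce mod 100: 37^1≡37, 37^2≡69, 37^4≡61, 37^8≡21, 37^16≡41, 37^32≡81, 37^64≡61, 37^128≡21, 37^256≡41, 37^512≡81.
791 = 1 + 2 + 4 + 16 + 256 + 512, so 37^791 ≡ 37·69·61·41·41·81 ≡ 13 (mod 100).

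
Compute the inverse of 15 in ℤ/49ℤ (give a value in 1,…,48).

15·36 = 540 = 11·49 + 1, so 15⁻¹ ≡ 36 (mod 49).

36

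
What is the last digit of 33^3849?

3

Last digits of 3^n: 3, 9, 7, 1 (period 4).
3849 mod 4 = 1, so the last digit matches 3^1 = 3.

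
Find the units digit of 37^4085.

Last digits of 7^n: 7, 9, 3, 1 (period 4).
4085 mod 4 = 1, so the last digit matches 7^1 = 7.

7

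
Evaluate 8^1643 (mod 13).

Successive squares of 8 mod 13: 8^1≡8, 8^2≡12, 8^4≡1, 8^8≡1, 8^16≡1, 8^32≡1, 8^64≡1, 8^128≡1, 8^256≡1, 8^512≡1, 8^1024≡1.
Since 1643 = 1 + 2 + 8 + 32 + 64 + 512 + 1024 in binary, 8^1643 ≡ 8·12·1·1·1·1·1 ≡ 5 (mod 13).

5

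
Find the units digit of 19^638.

Powers of 9 mod 10 repeat with period 2: 9, 1.
638 leaves remainder 0 on division by 2, so 19^638 ends in 1.

1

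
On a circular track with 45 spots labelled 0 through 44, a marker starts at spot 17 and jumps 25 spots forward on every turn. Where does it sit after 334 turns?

42

334·25 = 8350.
8350 − 185·45 = 25, so 8350 ≡ 25 (mod 45).
(17 + 25) mod 45 = 42.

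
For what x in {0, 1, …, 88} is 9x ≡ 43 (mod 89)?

74

9⁻¹ ≡ 10 (mod 89) because 9·10 = 90 = 1·89 + 1.
Multiplying both sides by 10: x ≡ 10·43 = 430 ≡ 74 (mod 89).
Check: 9·74 = 666 = 7·89 + 43.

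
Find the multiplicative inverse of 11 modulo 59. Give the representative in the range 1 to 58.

59 = 5·11 + 4
11 = 2·4 + 3
4 = 1·3 + 1
3 = 3·1 + 0
Back-substituting gives 11·43 ≡ 1 (mod 59).

43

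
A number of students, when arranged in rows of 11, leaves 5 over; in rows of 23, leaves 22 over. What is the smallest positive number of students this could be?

137

Since 23·1 ≡ 1 (mod 11), take x = 22 + 23·((5−22)·1 mod 11) = 22 + 23·5 = 137.
Check: 137 mod 11 = 5, 137 mod 23 = 22.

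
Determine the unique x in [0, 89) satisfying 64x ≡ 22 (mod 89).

81

64⁻¹ ≡ 32 (mod 89) because 64·32 = 2048 = 23·89 + 1.
Multiplying both sides by 32: x ≡ 32·22 = 704 ≡ 81 (mod 89).
Check: 64·81 = 5184 = 58·89 + 22.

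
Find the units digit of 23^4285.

3

The units digit of 23^n cycles with period 4: 3, 9, 7, 1, …
4285 mod 4 = 1, so the last digit matches 3^1 = 3.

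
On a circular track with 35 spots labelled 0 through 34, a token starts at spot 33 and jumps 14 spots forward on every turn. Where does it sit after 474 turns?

474·14 = 6636.
Dividing 6636 by 35 gives quotient 189 and remainder 21.
(33 + 21) mod 35 = 19.

19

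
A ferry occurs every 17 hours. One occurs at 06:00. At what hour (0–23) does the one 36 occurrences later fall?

18

36·17 = 612.
Dividing 612 by 24 gives quotient 25 and remainder 12.
(6 + 12) mod 24 = 18.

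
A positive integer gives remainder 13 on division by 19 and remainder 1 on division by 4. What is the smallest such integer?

x ≡ 1 (mod 4) gives x ∈ {1, 5, 9, 13}.
The first of these with x mod 19 = 13 is 13.

13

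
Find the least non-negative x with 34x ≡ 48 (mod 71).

39

34⁻¹ ≡ 23 (mod 71) because 34·23 = 782 = 11·71 + 1.
So x ≡ 23·48 = 1104 ≡ 39 (mod 71).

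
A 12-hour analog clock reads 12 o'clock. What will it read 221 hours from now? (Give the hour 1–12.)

5

Dividing 221 by 12 gives quotient 18 and remainder 5.
12 + 5 → 5 on a 12-hour dial.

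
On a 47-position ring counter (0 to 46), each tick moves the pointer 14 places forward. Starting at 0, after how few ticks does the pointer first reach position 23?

5

14⁻¹ ≡ 37 (mod 47) because 14·37 = 518 = 11·47 + 1.
Multiplying both sides by 37: x ≡ 37·23 = 851 ≡ 5 (mod 47).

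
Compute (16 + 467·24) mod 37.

13

467·24 = 11208.
Dividing 11208 by 37 gives quotient 302 and remainder 34.
(16 + 34) mod 37 = 13.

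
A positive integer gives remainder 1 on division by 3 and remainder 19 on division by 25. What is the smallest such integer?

Since 25·1 ≡ 1 (mod 3), take x = 19 + 25·((1−19)·1 mod 3) = 19 + 25·0 = 19.
Check: 19 mod 3 = 1, 19 mod 25 = 19.

19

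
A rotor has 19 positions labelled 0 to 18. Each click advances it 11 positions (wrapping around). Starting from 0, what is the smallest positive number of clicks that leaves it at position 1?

11·7 = 77 = 4·19 + 1, so 11⁻¹ ≡ 7 (mod 19).

7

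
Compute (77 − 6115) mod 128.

106

Dividing 6115 by 128 gives quotient 47 and remainder 99.
(77 − 99) mod 128 = 106.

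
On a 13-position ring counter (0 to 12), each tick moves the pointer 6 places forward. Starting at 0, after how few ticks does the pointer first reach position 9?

8

6⁻¹ ≡ 11 (mod 13) because 6·11 = 66 = 5·13 + 1.
So x ≡ 11·9 = 99 ≡ 8 (mod 13).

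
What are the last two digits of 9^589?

By repeated squaring mod 100: 9^1≡9, 9^2≡81, 9^4≡61, 9^8≡21, 9^16≡41, 9^32≡81, 9^64≡61, 9^128≡21, 9^256≡41, 9^512≡81.
Since 589 = 1 + 4 + 8 + 64 + 512 in binary, 9^589 ≡ 9·61·21·61·81 ≡ 89 (mod 100).

89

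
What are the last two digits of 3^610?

49

By repeated squaring mod 100: 3^1≡3, 3^2≡9, 3^4≡81, 3^8≡61, 3^16≡21, 3^32≡41, 3^64≡81, 3^128≡61, 3^256≡21, 3^512≡41.
Since 610 = 2 + 32 + 64 + 512 in binary, 3^610 ≡ 9·41·81·41 ≡ 49 (mod 100).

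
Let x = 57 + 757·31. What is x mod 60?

4

757·31 = 23467.
23467 = 391·60 + 7, so 23467 mod 60 = 7.
(57 + 7) mod 60 = 4.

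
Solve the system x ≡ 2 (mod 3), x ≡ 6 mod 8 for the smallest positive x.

14

Since 8·2 ≡ 1 (mod 3), take x = 6 + 8·((2−6)·2 mod 3) = 6 + 8·1 = 14.
Check: 14 mod 3 = 2, 14 mod 8 = 6.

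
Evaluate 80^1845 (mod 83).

82

Square-and-reduce mod 83: 80^1≡80, 80^2≡9, 80^4≡81, 80^8≡4, 80^16≡16, 80^32≡7, 80^64≡49, 80^128≡77, 80^256≡36, 80^512≡51, 80^1024≡28.
1845 = 1 + 4 + 16 + 32 + 256 + 512 + 1024, so 80^1845 ≡ 80·81·16·7·36·51·28 ≡ 82 (mod 83).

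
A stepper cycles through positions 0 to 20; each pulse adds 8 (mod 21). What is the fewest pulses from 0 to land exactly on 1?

8

8·8 = 64 = 3·21 + 1, so 8⁻¹ ≡ 8 (mod 21).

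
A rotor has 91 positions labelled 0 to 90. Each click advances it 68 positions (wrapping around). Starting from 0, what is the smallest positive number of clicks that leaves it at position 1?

87

68·87 = 5916 = 65·91 + 1, so 68⁻¹ ≡ 87 (mod 91).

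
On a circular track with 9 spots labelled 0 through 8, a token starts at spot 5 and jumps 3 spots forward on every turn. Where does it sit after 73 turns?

73·3 = 219.
219 − 24·9 = 3, so 219 ≡ 3 (mod 9).
(5 + 3) mod 9 = 8.

8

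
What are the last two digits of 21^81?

Successive squares of 21 mod 100: 21^1≡21, 21^2≡41, 21^4≡81, 21^8≡61, 21^16≡21, 21^32≡41, 21^64≡81.
81 = 1 + 16 + 64, so 21^81 ≡ 21·21·81 ≡ 21 (mod 100).

21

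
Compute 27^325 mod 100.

7

Square-and-reduce mod 100: 27^1≡27, 27^2≡29, 27^4≡41, 27^8≡81, 27^16≡61, 27^32≡21, 27^64≡41, 27^128≡81, 27^256≡61.
325 = 1 + 4 + 64 + 256, so 27^325 ≡ 27·41·41·61 ≡ 7 (mod 100).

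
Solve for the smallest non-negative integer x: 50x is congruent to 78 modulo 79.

50⁻¹ ≡ 49 (mod 79) because 50·49 = 2450 = 31·79 + 1.
Multiplying both sides by 49: x ≡ 49·78 = 3822 ≡ 30 (mod 79).

30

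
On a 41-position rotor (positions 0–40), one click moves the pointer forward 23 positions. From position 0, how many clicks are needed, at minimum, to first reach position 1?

41 = 1·23 + 18
23 = 1·18 + 5
18 = 3·5 + 3
5 = 1·3 + 2
3 = 1·2 + 1
2 = 2·1 + 0
Back-substituting gives 23·25 ≡ 1 (mod 41).

25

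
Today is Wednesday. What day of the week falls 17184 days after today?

Dividing 17184 by 7 gives quotient 2454 and remainder 6.
Wednesday + 6 days → Tuesday.

Tuesday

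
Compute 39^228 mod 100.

81

Successive squares of 39 mod 100: 39^1≡39, 39^2≡21, 39^4≡41, 39^8≡81, 39^16≡61, 39^32≡21, 39^64≡41, 39^128≡81.
228 = 4 + 32 + 64 + 128, so 39^228 ≡ 41·21·41·81 ≡ 81 (mod 100).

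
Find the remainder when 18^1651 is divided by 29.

21

By repeated squaring mod 29: 18^1≡18, 18^2≡5, 18^4≡25, 18^8≡16, 18^16≡24, 18^32≡25, 18^64≡16, 18^128≡24, 18^256≡25, 18^512≡16, 18^1024≡24.
Since 1651 = 1 + 2 + 16 + 32 + 64 + 512 + 1024 in binary, 18^1651 ≡ 18·5·24·25·16·16·24 ≡ 21 (mod 29).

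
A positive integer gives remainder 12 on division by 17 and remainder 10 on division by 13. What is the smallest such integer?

Since 13·4 ≡ 1 (mod 17), take x = 10 + 13·((12−10)·4 mod 17) = 10 + 13·8 = 114.
Check: 114 mod 17 = 12, 114 mod 13 = 10.

114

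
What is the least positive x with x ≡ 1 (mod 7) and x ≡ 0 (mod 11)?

Since 11·2 ≡ 1 (mod 7), take x = 0 + 11·((1−0)·2 mod 7) = 0 + 11·2 = 22.
Check: 22 mod 7 = 1, 22 mod 11 = 0.

22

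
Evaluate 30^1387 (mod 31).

Square-and-reduce mod 31: 30^1≡30, 30^2≡1, 30^4≡1, 30^8≡1, 30^16≡1, 30^32≡1, 30^64≡1, 30^128≡1, 30^256≡1, 30^512≡1, 30^1024≡1.
Since 1387 = 1 + 2 + 8 + 32 + 64 + 256 + 1024 in binary, 30^1387 ≡ 30·1·1·1·1·1·1 ≡ 30 (mod 31).

30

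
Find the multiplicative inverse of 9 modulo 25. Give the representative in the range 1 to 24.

14

25 = 2·9 + 7
9 = 1·7 + 2
7 = 3·2 + 1
2 = 2·1 + 0
Back-substituting gives 9·14 ≡ 1 (mod 25).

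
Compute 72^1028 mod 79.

76

Successive squares of 72 mod 79: 72^1≡72, 72^2≡49, 72^4≡31, 72^8≡13, 72^16≡11, 72^32≡42, 72^64≡26, 72^128≡44, 72^256≡40, 72^512≡20, 72^1024≡5.
1028 = 4 + 1024, so 72^1028 ≡ 31·5 ≡ 76 (mod 79).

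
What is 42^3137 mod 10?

Last digits of 2^n: 2, 4, 8, 6 (period 4).
3137 mod 4 = 1, so the last digit matches 2^1 = 2.

2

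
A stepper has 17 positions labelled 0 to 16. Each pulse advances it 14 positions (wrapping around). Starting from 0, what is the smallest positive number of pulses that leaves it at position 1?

14·11 = 154 = 9·17 + 1, so 14⁻¹ ≡ 11 (mod 17).

11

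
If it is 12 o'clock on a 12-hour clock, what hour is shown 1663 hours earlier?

1663 − 138·12 = 7, so 1663 ≡ 7 (mod 12).
12 − 7 → 5 on a 12-hour dial.

5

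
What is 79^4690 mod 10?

Last digits of 9^n: 9, 1 (period 2).
4690 mod 2 = 0, so the last digit matches 9^2 = 1.

1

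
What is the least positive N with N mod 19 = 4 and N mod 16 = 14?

270

x ≡ 14 (mod 16) gives x ∈ {14, 30, 46, 62, 78, 94, 110, 126, …}.
The first of these with x mod 19 = 4 is 270.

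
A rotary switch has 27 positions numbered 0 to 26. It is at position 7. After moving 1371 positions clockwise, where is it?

1371 mod 27 = 21 (since 50·27 = 1350).
(7 + 21) mod 27 = 1.

1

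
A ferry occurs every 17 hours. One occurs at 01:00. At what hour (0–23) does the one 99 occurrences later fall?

99·17 = 1683.
1683 − 70·24 = 3, so 1683 ≡ 3 (mod 24).
(1 + 3) mod 24 = 4.

4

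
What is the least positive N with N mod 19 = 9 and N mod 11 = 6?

28

Since 11·7 ≡ 1 (mod 19), take x = 6 + 11·((9−6)·7 mod 19) = 6 + 11·2 = 28.
Check: 28 mod 19 = 9, 28 mod 11 = 6.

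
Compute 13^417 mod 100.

By repeated squaring mod 100: 13^1≡13, 13^2≡69, 13^4≡61, 13^8≡21, 13^16≡41, 13^32≡81, 13^64≡61, 13^128≡21, 13^256≡41.
Since 417 = 1 + 32 + 128 + 256 in binary, 13^417 ≡ 13·81·21·41 ≡ 33 (mod 100).

33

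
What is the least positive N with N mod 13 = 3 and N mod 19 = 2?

x ≡ 3 (mod 13) gives x ∈ {3, 16, 29, 42, 55, 68, 81, 94, …}.
The first of these with x mod 19 = 2 is 211.

211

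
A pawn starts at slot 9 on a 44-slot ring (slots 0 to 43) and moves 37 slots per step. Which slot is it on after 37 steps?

14

37·37 = 1369.
Dividing 1369 by 44 gives quotient 31 and remainder 5.
(9 + 5) mod 44 = 14.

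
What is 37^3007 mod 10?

Last digits of 7^n: 7, 9, 3, 1 (period 4).
3007 mod 4 = 3, so the last digit matches 7^3 = 3.

3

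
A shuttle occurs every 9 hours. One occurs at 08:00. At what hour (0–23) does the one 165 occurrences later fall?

165·9 = 1485.
Dividing 1485 by 24 gives quotient 61 and remainder 21.
(8 + 21) mod 24 = 5.

5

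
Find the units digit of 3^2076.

The units digit of 3^n cycles with period 4: 3, 9, 7, 1, …
2076 leaves remainder 0 on division by 4, so 3^2076 ends in 1.

1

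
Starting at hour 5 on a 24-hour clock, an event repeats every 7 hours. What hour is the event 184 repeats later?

21

184·7 = 1288.
1288 − 53·24 = 16, so 1288 ≡ 16 (mod 24).
(5 + 16) mod 24 = 21.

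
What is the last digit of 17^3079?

The units digit of 17^n cycles with period 4: 7, 9, 3, 1, …
3079 leaves remainder 3 on division by 4, so 17^3079 ends in 3.

3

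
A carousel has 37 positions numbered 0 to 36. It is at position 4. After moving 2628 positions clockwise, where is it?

2628 mod 37 = 1 (since 71·37 = 2627).
(4 + 1) mod 37 = 5.

5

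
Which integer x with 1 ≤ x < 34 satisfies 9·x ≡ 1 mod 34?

19

9·19 = 171 = 5·34 + 1, so 9⁻¹ ≡ 19 (mod 34).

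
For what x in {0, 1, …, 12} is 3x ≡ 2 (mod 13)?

5

3⁻¹ ≡ 9 (mod 13) because 3·9 = 27 = 2·13 + 1.
Multiplying both sides by 9: x ≡ 9·2 = 18 ≡ 5 (mod 13).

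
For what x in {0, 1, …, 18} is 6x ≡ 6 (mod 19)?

6⁻¹ ≡ 16 (mod 19) because 6·16 = 96 = 5·19 + 1.
Multiplying both sides by 16: x ≡ 16·6 = 96 ≡ 1 (mod 19).
Check: 6·1 = 6 = 0·19 + 6.

1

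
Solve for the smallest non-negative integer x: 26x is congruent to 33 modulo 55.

The inverse of 26 mod 55 is 36 (since 26·36 = 936 ≡ 1).
Multiplying both sides by 36: x ≡ 36·33 = 1188 ≡ 33 (mod 55).
Check: 26·33 = 858 = 15·55 + 33.

33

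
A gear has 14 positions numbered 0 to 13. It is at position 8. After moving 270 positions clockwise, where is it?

270 = 19·14 + 4, so 270 mod 14 = 4.
(8 + 4) mod 14 = 12.

12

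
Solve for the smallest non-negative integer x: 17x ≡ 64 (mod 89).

9

The inverse of 17 mod 89 is 21 (since 17·21 = 357 ≡ 1).
Multiplying both sides by 21: x ≡ 21·64 = 1344 ≡ 9 (mod 89).
Check: 17·9 = 153 = 1·89 + 64.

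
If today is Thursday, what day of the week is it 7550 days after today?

7550 − 1078·7 = 4, so 7550 ≡ 4 (mod 7).
Thursday + 4 days → Monday.

Monday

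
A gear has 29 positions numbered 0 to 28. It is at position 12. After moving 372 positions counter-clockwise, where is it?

372 mod 29 = 24 (since 12·29 = 348).
(12 − 24) mod 29 = 17.

17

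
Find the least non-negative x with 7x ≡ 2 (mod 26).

4

The inverse of 7 mod 26 is 15 (since 7·15 = 105 ≡ 1).
So x ≡ 15·2 = 30 ≡ 4 (mod 26).
Check: 7·4 = 28 = 1·26 + 2.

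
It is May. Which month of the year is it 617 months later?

Dividing 617 by 12 gives quotient 51 and remainder 5.
May + 5 months → October.

October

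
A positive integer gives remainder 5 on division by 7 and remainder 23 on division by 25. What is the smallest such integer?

173

x ≡ 5 (mod 7) gives x ∈ {5, 12, 19, 26, 33, 40, 47, 54, …}.
The first of these with x mod 25 = 23 is 173.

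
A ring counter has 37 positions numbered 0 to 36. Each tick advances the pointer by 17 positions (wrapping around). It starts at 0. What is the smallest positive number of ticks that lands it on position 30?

17

The inverse of 17 mod 37 is 24 (since 17·24 = 408 ≡ 1).
Multiplying both sides by 24: x ≡ 24·30 = 720 ≡ 17 (mod 37).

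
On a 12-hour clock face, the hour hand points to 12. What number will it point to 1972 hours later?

4

1972 = 164·12 + 4, so 1972 mod 12 = 4.
12 + 4 → 4 on a 12-hour dial.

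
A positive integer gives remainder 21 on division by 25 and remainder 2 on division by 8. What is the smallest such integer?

x ≡ 2 (mod 8) gives x ∈ {2, 10, 18, 26, 34, 42, 50, 58, …}.
The first of these with x mod 25 = 21 is 146.

146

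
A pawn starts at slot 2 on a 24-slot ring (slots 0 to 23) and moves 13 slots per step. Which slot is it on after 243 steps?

243·13 = 3159.
Dividing 3159 by 24 gives quotient 131 and remainder 15.
(2 + 15) mod 24 = 17.

17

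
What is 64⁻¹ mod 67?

22

64·22 = 1408 = 21·67 + 1, so 64⁻¹ ≡ 22 (mod 67).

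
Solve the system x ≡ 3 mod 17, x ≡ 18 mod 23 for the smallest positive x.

Since 23·3 ≡ 1 (mod 17), take x = 18 + 23·((3−18)·3 mod 17) = 18 + 23·6 = 156.
Check: 156 mod 17 = 3, 156 mod 23 = 18.

156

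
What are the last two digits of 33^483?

Successive squares of 33 mod 100: 33^1≡33, 33^2≡89, 33^4≡21, 33^8≡41, 33^16≡81, 33^32≡61, 33^64≡21, 33^128≡41, 33^256≡81.
Since 483 = 1 + 2 + 32 + 64 + 128 + 256 in binary, 33^483 ≡ 33·89·61·21·41·81 ≡ 37 (mod 100).

37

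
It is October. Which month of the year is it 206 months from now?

206 − 17·12 = 2, so 206 ≡ 2 (mod 12).
October + 2 months → December.

December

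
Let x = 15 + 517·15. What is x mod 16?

517·15 = 7755.
7755 = 484·16 + 11, so 7755 mod 16 = 11.
(15 + 11) mod 16 = 10.

10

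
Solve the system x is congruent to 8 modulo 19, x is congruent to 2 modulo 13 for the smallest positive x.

x ≡ 2 (mod 13) gives x ∈ {2, 15, 28, 41, 54, 67, 80, 93, …}.
The first of these with x mod 19 = 8 is 236.

236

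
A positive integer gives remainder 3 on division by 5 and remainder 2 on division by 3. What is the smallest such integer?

Since 3·2 ≡ 1 (mod 5), take x = 2 + 3·((3−2)·2 mod 5) = 2 + 3·2 = 8.
Check: 8 mod 5 = 3, 8 mod 3 = 2.

8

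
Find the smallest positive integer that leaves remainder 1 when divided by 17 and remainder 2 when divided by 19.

154

Since 19·9 ≡ 1 (mod 17), take x = 2 + 19·((1−2)·9 mod 17) = 2 + 19·8 = 154.
Check: 154 mod 17 = 1, 154 mod 19 = 2.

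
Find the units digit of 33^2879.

7

The units digit of 33^n cycles with period 4: 3, 9, 7, 1, …
2879 mod 4 = 3, so the last digit matches 3^3 = 7.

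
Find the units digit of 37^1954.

The units digit of 37^n cycles with period 4: 7, 9, 3, 1, …
1954 mod 4 = 2, so the last digit matches 7^2 = 9.

9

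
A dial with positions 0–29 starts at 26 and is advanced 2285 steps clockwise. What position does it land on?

1

2285 mod 30 = 5 (since 76·30 = 2280).
(26 + 5) mod 30 = 1.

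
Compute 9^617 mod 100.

By repeated squaring mod 100: 9^1≡9, 9^2≡81, 9^4≡61, 9^8≡21, 9^16≡41, 9^32≡81, 9^64≡61, 9^128≡21, 9^256≡41, 9^512≡81.
617 = 1 + 8 + 32 + 64 + 512, so 9^617 ≡ 9·21·81·61·81 ≡ 69 (mod 100).

69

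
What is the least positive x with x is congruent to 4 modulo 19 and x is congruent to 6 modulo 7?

118

Since 7·11 ≡ 1 (mod 19), take x = 6 + 7·((4−6)·11 mod 19) = 6 + 7·16 = 118.
Check: 118 mod 19 = 4, 118 mod 7 = 6.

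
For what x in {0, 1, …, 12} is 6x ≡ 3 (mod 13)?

7

6⁻¹ ≡ 11 (mod 13) because 6·11 = 66 = 5·13 + 1.
So x ≡ 11·3 = 33 ≡ 7 (mod 13).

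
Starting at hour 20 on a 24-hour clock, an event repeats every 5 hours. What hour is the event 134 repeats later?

18

134·5 = 670.
670 − 27·24 = 22, so 670 ≡ 22 (mod 24).
(20 + 22) mod 24 = 18.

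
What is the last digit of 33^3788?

1

Powers of 3 mod 10 repeat with period 4: 3, 9, 7, 1.
3788 leaves remainder 0 on division by 4, so 33^3788 ends in 1.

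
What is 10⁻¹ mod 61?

55

10·55 = 550 = 9·61 + 1, so 10⁻¹ ≡ 55 (mod 61).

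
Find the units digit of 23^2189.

3

Last digits of 3^n: 3, 9, 7, 1 (period 4).
2189 leaves remainder 1 on division by 4, so 23^2189 ends in 3.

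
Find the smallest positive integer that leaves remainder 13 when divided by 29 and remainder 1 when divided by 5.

x ≡ 1 (mod 5) gives x ∈ {1, 6, 11, 16, 21, 26, 31, 36, …}.
The first of these with x mod 29 = 13 is 71.

71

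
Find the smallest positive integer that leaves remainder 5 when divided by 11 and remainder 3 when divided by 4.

x ≡ 3 (mod 4) gives x ∈ {3, 7, 11, 15, 19, 23, 27}.
The first of these with x mod 11 = 5 is 27.

27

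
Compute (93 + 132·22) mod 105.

57

132·22 = 2904.
2904 mod 105 = 69 (since 27·105 = 2835).
(93 + 69) mod 105 = 57.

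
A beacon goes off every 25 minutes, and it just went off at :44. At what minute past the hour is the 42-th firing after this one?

14

42·25 = 1050.
Dividing 1050 by 60 gives quotient 17 and remainder 30.
(44 + 30) mod 60 = 14.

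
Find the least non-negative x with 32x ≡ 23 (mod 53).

32⁻¹ ≡ 5 (mod 53) because 32·5 = 160 = 3·53 + 1.
So x ≡ 5·23 = 115 ≡ 9 (mod 53).

9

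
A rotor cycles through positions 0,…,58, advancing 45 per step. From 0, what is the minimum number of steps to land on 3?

4

45⁻¹ ≡ 21 (mod 59) because 45·21 = 945 = 16·59 + 1.
Multiplying both sides by 21: x ≡ 21·3 = 63 ≡ 4 (mod 59).
Check: 45·4 = 180 = 3·59 + 3.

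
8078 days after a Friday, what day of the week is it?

8078 − 1154·7 = 0, so 8078 ≡ 0 (mod 7).
Friday + 0 days → Friday.

Friday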